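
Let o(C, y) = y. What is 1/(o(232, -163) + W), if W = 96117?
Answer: 1/95954 ≈ 1.0422e-5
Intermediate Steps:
1/(o(232, -163) + W) = 1/(-163 + 96117) = 1/95954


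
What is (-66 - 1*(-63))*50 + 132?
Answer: -18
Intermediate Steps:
(-66 - 1*(-63))*50 + 132 = (-66 + 63)*50 + 132 = -3*50 + 132 = -150 + 132 = -18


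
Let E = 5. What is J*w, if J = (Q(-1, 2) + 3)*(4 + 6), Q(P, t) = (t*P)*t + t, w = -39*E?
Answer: -1950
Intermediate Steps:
w = -195 (w = -39*5 = -195)
Q(P, t) = t + P*t² (Q(P, t) = (P*t)*t + t = P*t² + t = t + P*t²)
J = 10 (J = (2*(1 - 1*2) + 3)*(4 + 6) = (2*(1 - 2) + 3)*10 = (2*(-1) + 3)*10 = (-2 + 3)*10 = 1*10 = 10)
J*w = 10*(-195) = -1950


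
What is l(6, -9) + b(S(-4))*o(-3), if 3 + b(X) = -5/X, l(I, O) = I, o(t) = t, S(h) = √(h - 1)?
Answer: 15 - 3*I*√5 ≈ 15.0 - 6.7082*I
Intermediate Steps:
S(h) = √(-1 + h)
b(X) = -3 - 5/X
l(6, -9) + b(S(-4))*o(-3) = 6 + (-3 - 5/√(-1 - 4))*(-3) = 6 + (-3 - 5*(-I*√5/5))*(-3) = 6 + (-3 - (-1)*I*√5)*(-3) = 6 + (-3 + I*√5)*(-3) = 6 + (9 - 3*I*√5) = 15 - 3*I*√5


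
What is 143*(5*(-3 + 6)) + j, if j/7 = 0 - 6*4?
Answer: 1977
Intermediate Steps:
j = -168 (j = 7*(0 - 6*4) = 7*(0 - 24) = 7*(-24) = -168)
143*(5*(-3 + 6)) + j = 143*(5*(-3 + 6)) - 168 = 143*(5*3) - 168 = 143*15 - 168 = 2145 - 168 = 1977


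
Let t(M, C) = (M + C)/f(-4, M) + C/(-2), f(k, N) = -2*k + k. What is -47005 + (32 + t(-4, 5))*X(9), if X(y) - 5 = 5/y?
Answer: -843115/18 ≈ -46840.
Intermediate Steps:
f(k, N) = -k
t(M, C) = -C/4 + M/4 (t(M, C) = (M + C)/((-1*(-4))) + C/(-2) = (C + M)/4 + C*(-½) = (C + M)*(¼) - C/2 = (C/4 + M/4) - C/2 = -C/4 + M/4)
X(y) = 5 + 5/y
-47005 + (32 + t(-4, 5))*X(9) = -47005 + (32 + (-¼*5 + (¼)*(-4)))*(5 + 5/9) = -47005 + (32 + (-5/4 - 1))*(5 + 5*(⅑)) = -47005 + (32 - 9/4)*(5 + 5/9) = -47005 + (119/4)*(50/9) = -47005 + 2975/18 = -843115/18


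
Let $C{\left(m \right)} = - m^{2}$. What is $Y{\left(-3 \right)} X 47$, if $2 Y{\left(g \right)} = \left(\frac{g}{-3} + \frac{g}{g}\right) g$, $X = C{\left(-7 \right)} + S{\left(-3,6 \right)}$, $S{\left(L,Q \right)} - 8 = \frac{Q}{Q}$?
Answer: $5640$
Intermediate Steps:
$S{\left(L,Q \right)} = 9$ ($S{\left(L,Q \right)} = 8 + \frac{Q}{Q} = 8 + 1 = 9$)
$X = -40$ ($X = - \left(-7\right)^{2} + 9 = \left(-1\right) 49 + 9 = -49 + 9 = -40$)
$Y{\left(g \right)} = \frac{g \left(1 - \frac{g}{3}\right)}{2}$ ($Y{\left(g \right)} = \frac{\left(\frac{g}{-3} + \frac{g}{g}\right) g}{2} = \frac{\left(g \left(- \frac{1}{3}\right) + 1\right) g}{2} = \frac{\left(- \frac{g}{3} + 1\right) g}{2} = \frac{\left(1 - \frac{g}{3}\right) g}{2} = \frac{g \left(1 - \frac{g}{3}\right)}{2}$)
$Y{\left(-3 \right)} X 47 = \frac{1}{6} \left(-3\right) \left(3 - -3\right) \left(-40\right) 47 = \frac{1}{6} \left(-3\right) \left(3 + 3\right) \left(-40\right) 47 = \frac{1}{6} \left(-3\right) 6 \left(-40\right) 47 = \left(-3\right) \left(-40\right) 47 = 120 \cdot 47 = 5640$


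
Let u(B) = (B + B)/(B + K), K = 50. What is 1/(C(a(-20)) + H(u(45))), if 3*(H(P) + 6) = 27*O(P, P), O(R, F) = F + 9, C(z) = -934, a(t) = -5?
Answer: -19/16159 ≈ -0.0011758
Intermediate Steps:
u(B) = 2*B/(50 + B) (u(B) = (B + B)/(B + 50) = (2*B)/(50 + B) = 2*B/(50 + B))
O(R, F) = 9 + F
H(P) = 75 + 9*P (H(P) = -6 + (27*(9 + P))/3 = -6 + (243 + 27*P)/3 = -6 + (81 + 9*P) = 75 + 9*P)
1/(C(a(-20)) + H(u(45))) = 1/(-934 + (75 + 9*(2*45/(50 + 45)))) = 1/(-934 + (75 + 9*(2*45/95))) = 1/(-934 + (75 + 9*(2*45*(1/95)))) = 1/(-934 + (75 + 9*(18/19))) = 1/(-934 + (75 + 162/19)) = 1/(-934 + 1587/19) = 1/(-16159/19) = -19/16159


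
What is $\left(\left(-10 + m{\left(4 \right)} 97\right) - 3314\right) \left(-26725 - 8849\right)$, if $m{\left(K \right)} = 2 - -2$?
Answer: $104445264$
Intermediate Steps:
$m{\left(K \right)} = 4$ ($m{\left(K \right)} = 2 + 2 = 4$)
$\left(\left(-10 + m{\left(4 \right)} 97\right) - 3314\right) \left(-26725 - 8849\right) = \left(\left(-10 + 4 \cdot 97\right) - 3314\right) \left(-26725 - 8849\right) = \left(\left(-10 + 388\right) - 3314\right) \left(-35574\right) = \left(378 - 3314\right) \left(-35574\right) = \left(-2936\right) \left(-35574\right) = 104445264$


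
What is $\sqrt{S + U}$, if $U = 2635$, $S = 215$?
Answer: $5 \sqrt{114} \approx 53.385$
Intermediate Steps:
$\sqrt{S + U} = \sqrt{215 + 2635} = \sqrt{2850} = 5 \sqrt{114}$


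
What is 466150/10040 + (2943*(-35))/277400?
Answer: 641379199/13925480 ≈ 46.058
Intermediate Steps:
466150/10040 + (2943*(-35))/277400 = 466150*(1/10040) - 103005*1/277400 = 46615/1004 - 20601/55480 = 641379199/13925480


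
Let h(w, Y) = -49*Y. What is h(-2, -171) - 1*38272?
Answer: -29893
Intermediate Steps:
h(-2, -171) - 1*38272 = -49*(-171) - 1*38272 = 8379 - 38272 = -29893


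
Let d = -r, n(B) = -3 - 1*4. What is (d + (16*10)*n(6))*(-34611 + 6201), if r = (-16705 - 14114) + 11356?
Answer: -521124630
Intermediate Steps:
n(B) = -7 (n(B) = -3 - 4 = -7)
r = -19463 (r = -30819 + 11356 = -19463)
d = 19463 (d = -1*(-19463) = 19463)
(d + (16*10)*n(6))*(-34611 + 6201) = (19463 + (16*10)*(-7))*(-34611 + 6201) = (19463 + 160*(-7))*(-28410) = (19463 - 1120)*(-28410) = 18343*(-28410) = -521124630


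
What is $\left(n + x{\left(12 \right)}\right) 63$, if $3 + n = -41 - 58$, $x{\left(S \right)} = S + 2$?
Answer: $-5544$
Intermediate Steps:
$x{\left(S \right)} = 2 + S$
$n = -102$ ($n = -3 - 99 = -102$)
$\left(n + x{\left(12 \right)}\right) 63 = \left(-102 + \left(2 + 12\right)\right) 63 = \left(-102 + 14\right) 63 = \left(-88\right) 63 = -5544$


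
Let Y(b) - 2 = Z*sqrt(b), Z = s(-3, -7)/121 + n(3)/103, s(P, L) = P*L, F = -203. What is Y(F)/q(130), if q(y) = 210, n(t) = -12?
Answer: 1/105 + 237*I*sqrt(203)/872410 ≈ 0.0095238 + 0.0038706*I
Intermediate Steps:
s(P, L) = L*P
Z = 711/12463 (Z = -7*(-3)/121 - 12/103 = 21*(1/121) - 12*1/103 = 21/121 - 12/103 = 711/12463 ≈ 0.057049)
Y(b) = 2 + 711*sqrt(b)/12463
Y(F)/q(130) = (2 + 711*sqrt(-203)/12463)/210 = (2 + 711*(I*sqrt(203))/12463)*(1/210) = (2 + 711*I*sqrt(203)/12463)*(1/210) = 1/105 + 237*I*sqrt(203)/872410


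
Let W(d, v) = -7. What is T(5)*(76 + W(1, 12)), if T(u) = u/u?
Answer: 69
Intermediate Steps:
T(u) = 1
T(5)*(76 + W(1, 12)) = 1*(76 - 7) = 1*69 = 69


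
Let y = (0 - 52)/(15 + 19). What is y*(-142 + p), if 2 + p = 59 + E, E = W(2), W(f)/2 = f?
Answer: 2106/17 ≈ 123.88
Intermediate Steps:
W(f) = 2*f
E = 4 (E = 2*2 = 4)
p = 61 (p = -2 + (59 + 4) = -2 + 63 = 61)
y = -26/17 (y = -52/34 = -52*1/34 = -26/17 ≈ -1.5294)
y*(-142 + p) = -26*(-142 + 61)/17 = -26/17*(-81) = 2106/17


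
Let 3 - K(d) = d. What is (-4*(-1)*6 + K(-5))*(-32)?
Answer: -1024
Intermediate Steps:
K(d) = 3 - d
(-4*(-1)*6 + K(-5))*(-32) = (-4*(-1)*6 + (3 - 1*(-5)))*(-32) = (4*6 + (3 + 5))*(-32) = (24 + 8)*(-32) = 32*(-32) = -1024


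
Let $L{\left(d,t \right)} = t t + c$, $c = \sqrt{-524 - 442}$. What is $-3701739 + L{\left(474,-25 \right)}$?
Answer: $-3701114 + i \sqrt{966} \approx -3.7011 \cdot 10^{6} + 31.081 i$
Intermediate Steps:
$c = i \sqrt{966}$ ($c = \sqrt{-966} = i \sqrt{966} \approx 31.081 i$)
$L{\left(d,t \right)} = t^{2} + i \sqrt{966}$ ($L{\left(d,t \right)} = t t + i \sqrt{966} = t^{2} + i \sqrt{966}$)
$-3701739 + L{\left(474,-25 \right)} = -3701739 + \left(\left(-25\right)^{2} + i \sqrt{966}\right) = -3701739 + \left(625 + i \sqrt{966}\right) = -3701114 + i \sqrt{966}$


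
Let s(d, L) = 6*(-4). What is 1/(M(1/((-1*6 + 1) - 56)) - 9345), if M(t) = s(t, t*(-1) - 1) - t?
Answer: -61/571508 ≈ -0.00010674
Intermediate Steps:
s(d, L) = -24
M(t) = -24 - t
1/(M(1/((-1*6 + 1) - 56)) - 9345) = 1/((-24 - 1/((-1*6 + 1) - 56)) - 9345) = 1/((-24 - 1/((-6 + 1) - 56)) - 9345) = 1/((-24 - 1/(-5 - 56)) - 9345) = 1/((-24 - 1/(-61)) - 9345) = 1/((-24 - 1*(-1/61)) - 9345) = 1/((-24 + 1/61) - 9345) = 1/(-1463/61 - 9345) = 1/(-571508/61) = -61/571508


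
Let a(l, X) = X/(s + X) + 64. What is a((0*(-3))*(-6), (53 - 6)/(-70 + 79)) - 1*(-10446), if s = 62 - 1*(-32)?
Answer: 199691/19 ≈ 10510.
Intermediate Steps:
s = 94 (s = 62 + 32 = 94)
a(l, X) = 64 + X/(94 + X) (a(l, X) = X/(94 + X) + 64 = 64 + X/(94 + X))
a((0*(-3))*(-6), (53 - 6)/(-70 + 79)) - 1*(-10446) = (6016 + 65*((53 - 6)/(-70 + 79)))/(94 + (53 - 6)/(-70 + 79)) - 1*(-10446) = (6016 + 65*(47/9))/(94 + 47/9) + 10446 = (6016 + 3055/9)/(893/9) + 10446 = (9/893)*(57199/9) + 10446 = 1217/19 + 10446 = 199691/19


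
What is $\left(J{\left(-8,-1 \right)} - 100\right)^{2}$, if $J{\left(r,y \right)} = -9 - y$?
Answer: $11664$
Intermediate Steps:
$\left(J{\left(-8,-1 \right)} - 100\right)^{2} = \left(\left(-9 - -1\right) - 100\right)^{2} = \left(\left(-9 + 1\right) - 100\right)^{2} = \left(-8 - 100\right)^{2} = \left(-108\right)^{2} = 11664$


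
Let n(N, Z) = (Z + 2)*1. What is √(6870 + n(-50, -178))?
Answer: √6694 ≈ 81.817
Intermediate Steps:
n(N, Z) = 2 + Z (n(N, Z) = (2 + Z)*1 = 2 + Z)
√(6870 + n(-50, -178)) = √(6870 + (2 - 178)) = √(6870 - 176) = √6694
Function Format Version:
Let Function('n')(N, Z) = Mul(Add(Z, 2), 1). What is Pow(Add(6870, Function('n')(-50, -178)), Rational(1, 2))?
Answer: Pow(6694, Rational(1, 2)) ≈ 81.817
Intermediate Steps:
Function('n')(N, Z) = Add(2, Z) (Function('n')(N, Z) = Mul(Add(2, Z), 1) = Add(2, Z))
Pow(Add(6870, Function('n')(-50, -178)), Rational(1, 2)) = Pow(Add(6870, Add(2, -178)), Rational(1, 2)) = Pow(Add(6870, -176), Rational(1, 2)) = Pow(6694, Rational(1, 2))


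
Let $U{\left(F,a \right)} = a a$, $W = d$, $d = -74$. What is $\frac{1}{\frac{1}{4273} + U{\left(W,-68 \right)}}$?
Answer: $\frac{4273}{19758353} \approx 0.00021626$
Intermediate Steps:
$W = -74$
$U{\left(F,a \right)} = a^{2}$
$\frac{1}{\frac{1}{4273} + U{\left(W,-68 \right)}} = \frac{1}{\frac{1}{4273} + \left(-68\right)^{2}} = \frac{1}{\frac{1}{4273} + 4624} = \frac{1}{\frac{19758353}{4273}} = \frac{4273}{19758353}$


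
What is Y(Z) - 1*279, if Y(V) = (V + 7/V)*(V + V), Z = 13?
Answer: 73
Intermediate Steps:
Y(V) = 2*V*(V + 7/V) (Y(V) = (V + 7/V)*(2*V) = 2*V*(V + 7/V))
Y(Z) - 1*279 = (14 + 2*13**2) - 1*279 = (14 + 2*169) - 279 = (14 + 338) - 279 = 352 - 279 = 73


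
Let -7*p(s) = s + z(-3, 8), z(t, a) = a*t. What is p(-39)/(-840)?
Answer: -3/280 ≈ -0.010714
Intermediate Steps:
p(s) = 24/7 - s/7 (p(s) = -(s + 8*(-3))/7 = -(s - 24)/7 = -(-24 + s)/7 = 24/7 - s/7)
p(-39)/(-840) = (24/7 - ⅐*(-39))/(-840) = (24/7 + 39/7)*(-1/840) = 9*(-1/840) = -3/280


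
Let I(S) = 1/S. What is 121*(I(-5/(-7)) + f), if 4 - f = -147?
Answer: 92202/5 ≈ 18440.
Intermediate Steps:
f = 151 (f = 4 - 1*(-147) = 4 + 147 = 151)
I(S) = 1/S
121*(I(-5/(-7)) + f) = 121*(1/(-5/(-7)) + 151) = 121*(1/(-5*(-⅐)) + 151) = 121*(1/(5/7) + 151) = 121*(7/5 + 151) = 121*(762/5) = 92202/5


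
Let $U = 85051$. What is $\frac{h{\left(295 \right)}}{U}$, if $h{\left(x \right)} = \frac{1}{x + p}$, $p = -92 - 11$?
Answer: $\frac{1}{16329792} \approx 6.1238 \cdot 10^{-8}$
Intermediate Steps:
$p = -103$
$h{\left(x \right)} = \frac{1}{-103 + x}$ ($h{\left(x \right)} = \frac{1}{x - 103} = \frac{1}{-103 + x}$)
$\frac{h{\left(295 \right)}}{U} = \frac{1}{\left(-103 + 295\right) 85051} = \frac{1}{192} \cdot \frac{1}{85051} = \frac{1}{16329792}$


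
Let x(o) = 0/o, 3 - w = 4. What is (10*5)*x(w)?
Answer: 0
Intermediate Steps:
w = -1 (w = 3 - 1*4 = 3 - 4 = -1)
x(o) = 0
(10*5)*x(w) = (10*5)*0 = 50*0 = 0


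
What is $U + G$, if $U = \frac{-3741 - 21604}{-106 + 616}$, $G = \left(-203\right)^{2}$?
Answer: $\frac{4198249}{102} \approx 41159.0$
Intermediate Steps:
$G = 41209$
$U = - \frac{5069}{102}$ ($U = - \frac{25345}{510} = \left(-25345\right) \frac{1}{510} = - \frac{5069}{102} \approx -49.696$)
$U + G = - \frac{5069}{102} + 41209 = \frac{4198249}{102}$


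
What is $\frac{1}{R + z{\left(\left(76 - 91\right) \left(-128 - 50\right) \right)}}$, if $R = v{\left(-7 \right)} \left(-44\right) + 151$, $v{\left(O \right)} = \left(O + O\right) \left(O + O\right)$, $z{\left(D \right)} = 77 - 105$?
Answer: $- \frac{1}{8501} \approx -0.00011763$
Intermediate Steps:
$z{\left(D \right)} = -28$ ($z{\left(D \right)} = 77 - 105 = -28$)
$v{\left(O \right)} = 4 O^{2}$ ($v{\left(O \right)} = 2 O 2 O = 4 O^{2}$)
$R = -8473$ ($R = 4 \left(-7\right)^{2} \left(-44\right) + 151 = 4 \cdot 49 \left(-44\right) + 151 = 196 \left(-44\right) + 151 = -8624 + 151 = -8473$)
$\frac{1}{R + z{\left(\left(76 - 91\right) \left(-128 - 50\right) \right)}} = \frac{1}{-8473 - 28} = \frac{1}{-8501} = - \frac{1}{8501}$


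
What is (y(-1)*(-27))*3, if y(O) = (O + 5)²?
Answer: -1296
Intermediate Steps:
y(O) = (5 + O)²
(y(-1)*(-27))*3 = ((5 - 1)²*(-27))*3 = (4²*(-27))*3 = (16*(-27))*3 = -432*3 = -1296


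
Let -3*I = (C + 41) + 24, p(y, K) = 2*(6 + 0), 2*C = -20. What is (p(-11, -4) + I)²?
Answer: 361/9 ≈ 40.111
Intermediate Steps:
C = -10 (C = (½)*(-20) = -10)
p(y, K) = 12 (p(y, K) = 2*6 = 12)
I = -55/3 (I = -((-10 + 41) + 24)/3 = -(31 + 24)/3 = -⅓*55 = -55/3 ≈ -18.333)
(p(-11, -4) + I)² = (12 - 55/3)² = (-19/3)² = 361/9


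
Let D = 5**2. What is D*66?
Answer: 1650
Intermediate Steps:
D = 25
D*66 = 25*66 = 1650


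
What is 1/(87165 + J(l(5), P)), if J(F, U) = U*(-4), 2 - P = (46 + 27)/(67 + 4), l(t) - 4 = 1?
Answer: 71/6188439 ≈ 1.1473e-5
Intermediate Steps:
l(t) = 5 (l(t) = 4 + 1 = 5)
P = 69/71 (P = 2 - (46 + 27)/(67 + 4) = 2 - 73/71 = 69/71 ≈ 0.97183)
J(F, U) = -4*U
1/(87165 + J(l(5), P)) = 1/(87165 - 4*69/71) = 1/(87165 - 276/71) = 1/(6188439/71) = 71/6188439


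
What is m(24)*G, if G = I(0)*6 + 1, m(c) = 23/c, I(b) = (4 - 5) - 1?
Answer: -253/24 ≈ -10.542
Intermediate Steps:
I(b) = -2 (I(b) = -1 - 1 = -2)
G = -11 (G = -2*6 + 1 = -12 + 1 = -11)
m(24)*G = (23/24)*(-11) = -253/24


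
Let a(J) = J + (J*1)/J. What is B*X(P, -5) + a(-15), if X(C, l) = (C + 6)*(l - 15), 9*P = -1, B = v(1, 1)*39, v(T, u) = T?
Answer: -13822/3 ≈ -4607.3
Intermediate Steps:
B = 39 (B = 1*39 = 39)
P = -1/9 (P = (1/9)*(-1) = -1/9 ≈ -0.11111)
X(C, l) = (-15 + l)*(6 + C) (X(C, l) = (6 + C)*(-15 + l) = (-15 + l)*(6 + C))
a(J) = 1 + J (a(J) = J + J/J = J + 1 = 1 + J)
B*X(P, -5) + a(-15) = 39*(-90 - 15*(-1/9) + 6*(-5) - 1/9*(-5)) + (1 - 15) = 39*(-90 + 5/3 - 30 + 5/9) - 14 = 39*(-1060/9) - 14 = -13780/3 - 14 = -13822/3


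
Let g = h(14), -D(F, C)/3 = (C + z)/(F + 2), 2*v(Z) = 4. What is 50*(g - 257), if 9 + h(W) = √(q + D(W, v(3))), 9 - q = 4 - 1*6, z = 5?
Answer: -13300 + 25*√155/2 ≈ -13144.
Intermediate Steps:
v(Z) = 2 (v(Z) = (½)*4 = 2)
D(F, C) = -3*(5 + C)/(2 + F) (D(F, C) = -3*(C + 5)/(F + 2) = -3*(5 + C)/(2 + F))
q = 11 (q = 9 - (4 - 1*6) = 9 - (4 - 6) = 9 - 1*(-2) = 9 + 2 = 11)
h(W) = -9 + √(11 - 21/(2 + W)) (h(W) = -9 + √(11 + 3*(-5 - 1*2)/(2 + W)) = -9 + √(11 + 3*(-5 - 2)/(2 + W)) = -9 + √(11 + 3*(-7)/(2 + W)) = -9 + √(11 - 21/(2 + W)))
g = -9 + √155/4 (g = -9 + √((1 + 11*14)/(2 + 14)) = -9 + √((1 + 154)/16) = -9 + √((1/16)*155) = -9 + √(155/16) = -9 + √155/4 ≈ -5.8875)
50*(g - 257) = 50*((-9 + √155/4) - 257) = 50*(-266 + √155/4) = -13300 + 25*√155/2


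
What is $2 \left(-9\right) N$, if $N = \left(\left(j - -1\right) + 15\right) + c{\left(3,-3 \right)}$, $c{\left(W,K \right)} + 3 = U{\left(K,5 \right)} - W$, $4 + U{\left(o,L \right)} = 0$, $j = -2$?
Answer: $-72$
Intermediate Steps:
$U{\left(o,L \right)} = -4$ ($U{\left(o,L \right)} = -4 + 0 = -4$)
$c{\left(W,K \right)} = -7 - W$ ($c{\left(W,K \right)} = -3 - \left(4 + W\right) = -7 - W$)
$N = 4$ ($N = \left(\left(-2 - -1\right) + 15\right) - 10 = \left(\left(-2 + 1\right) + 15\right) - 10 = \left(-1 + 15\right) - 10 = 14 - 10 = 4$)
$2 \left(-9\right) N = 2 \left(-9\right) 4 = \left(-18\right) 4 = -72$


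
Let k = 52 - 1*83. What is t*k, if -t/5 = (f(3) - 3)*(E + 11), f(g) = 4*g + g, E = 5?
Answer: 29760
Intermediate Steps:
f(g) = 5*g
k = -31 (k = 52 - 83 = -31)
t = -960 (t = -5*(5*3 - 3)*(5 + 11) = -5*(15 - 3)*16 = -60*16 = -5*192 = -960)
t*k = -960*(-31) = 29760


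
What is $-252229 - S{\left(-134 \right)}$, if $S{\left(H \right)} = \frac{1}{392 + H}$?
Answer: $- \frac{65075083}{258} \approx -2.5223 \cdot 10^{5}$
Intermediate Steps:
$-252229 - S{\left(-134 \right)} = -252229 - \frac{1}{392 - 134} = -252229 - \frac{1}{258} = - \frac{65075083}{258}$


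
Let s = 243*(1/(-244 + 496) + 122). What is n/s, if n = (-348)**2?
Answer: 376768/92235 ≈ 4.0849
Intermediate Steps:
n = 121104
s = 830115/28 (s = 243*(1/252 + 122) = 243*(30745/252) = 830115/28 ≈ 29647.)
n/s = 121104/(830115/28) = 121104*(28/830115) = 376768/92235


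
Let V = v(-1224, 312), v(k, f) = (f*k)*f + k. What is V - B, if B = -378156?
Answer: -118772124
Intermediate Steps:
v(k, f) = k + k*f² (v(k, f) = k*f² + k = k + k*f²)
V = -119150280 (V = -1224*(1 + 312²) = -1224*(1 + 97344) = -1224*97345 = -119150280)
V - B = -119150280 - 1*(-378156) = -119150280 + 378156 = -118772124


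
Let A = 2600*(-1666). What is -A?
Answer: 4331600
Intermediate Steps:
A = -4331600
-A = -1*(-4331600) = 4331600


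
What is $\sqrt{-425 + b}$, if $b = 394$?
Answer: $i \sqrt{31} \approx 5.5678 i$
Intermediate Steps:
$\sqrt{-425 + b} = \sqrt{-425 + 394} = \sqrt{-31} = i \sqrt{31}$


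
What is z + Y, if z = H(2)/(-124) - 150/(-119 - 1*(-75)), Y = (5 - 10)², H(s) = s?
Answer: 9682/341 ≈ 28.393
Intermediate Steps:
Y = 25 (Y = (-5)² = 25)
z = 1157/341 (z = 2/(-124) - 150/(-119 - 1*(-75)) = 2*(-1/124) - 150/(-119 + 75) = -1/62 - 150/(-44) = -1/62 - 150*(-1/44) = -1/62 + 75/22 = 1157/341 ≈ 3.3930)
z + Y = 1157/341 + 25 = 9682/341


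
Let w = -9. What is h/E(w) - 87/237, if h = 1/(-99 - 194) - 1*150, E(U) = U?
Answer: 3395656/208323 ≈ 16.300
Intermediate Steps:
h = -43951/293 (h = 1/(-293) - 150 = -1/293 - 150 = -43951/293 ≈ -150.00)
h/E(w) - 87/237 = -43951/293/(-9) - 87/237 = -43951/293*(-⅑) - 87*1/237 = 43951/2637 - 29/79 = 3395656/208323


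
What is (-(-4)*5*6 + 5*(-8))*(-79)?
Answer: -6320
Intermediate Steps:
(-(-4)*5*6 + 5*(-8))*(-79) = (-1*(-20)*6 - 40)*(-79) = (20*6 - 40)*(-79) = (120 - 40)*(-79) = 80*(-79) = -6320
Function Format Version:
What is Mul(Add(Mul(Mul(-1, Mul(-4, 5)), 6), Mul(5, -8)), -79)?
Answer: -6320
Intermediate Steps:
Mul(Add(Mul(Mul(-1, Mul(-4, 5)), 6), Mul(5, -8)), -79) = Mul(Add(Mul(Mul(-1, -20), 6), -40), -79) = Mul(Add(Mul(20, 6), -40), -79) = Mul(Add(120, -40), -79) = Mul(80, -79) = -6320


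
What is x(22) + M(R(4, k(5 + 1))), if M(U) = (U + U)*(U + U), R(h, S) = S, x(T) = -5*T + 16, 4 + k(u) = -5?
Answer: 230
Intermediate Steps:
k(u) = -9 (k(u) = -4 - 5 = -9)
x(T) = 16 - 5*T
M(U) = 4*U**2 (M(U) = (2*U)*(2*U) = 4*U**2)
x(22) + M(R(4, k(5 + 1))) = (16 - 5*22) + 4*(-9)**2 = (16 - 110) + 4*81 = -94 + 324 = 230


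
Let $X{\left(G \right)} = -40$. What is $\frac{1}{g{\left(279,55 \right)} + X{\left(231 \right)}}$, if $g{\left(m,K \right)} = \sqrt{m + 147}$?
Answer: $- \frac{20}{587} - \frac{\sqrt{426}}{1174} \approx -0.051652$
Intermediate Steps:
$g{\left(m,K \right)} = \sqrt{147 + m}$
$\frac{1}{g{\left(279,55 \right)} + X{\left(231 \right)}} = \frac{1}{\sqrt{147 + 279} - 40} = \frac{1}{\sqrt{426} - 40} = \frac{1}{-40 + \sqrt{426}}$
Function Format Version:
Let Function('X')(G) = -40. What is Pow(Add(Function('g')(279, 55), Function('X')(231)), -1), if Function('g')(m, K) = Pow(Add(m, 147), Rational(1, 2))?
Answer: Add(Rational(-20, 587), Mul(Rational(-1, 1174), Pow(426, Rational(1, 2)))) ≈ -0.051652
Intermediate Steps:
Function('g')(m, K) = Pow(Add(147, m), Rational(1, 2))
Pow(Add(Function('g')(279, 55), Function('X')(231)), -1) = Pow(Add(Pow(Add(147, 279), Rational(1, 2)), -40), -1) = Pow(Add(Pow(426, Rational(1, 2)), -40), -1) = Pow(Add(-40, Pow(426, Rational(1, 2))), -1)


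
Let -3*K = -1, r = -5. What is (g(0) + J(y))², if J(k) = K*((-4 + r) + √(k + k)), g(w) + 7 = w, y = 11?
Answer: (30 - √22)²/9 ≈ 71.175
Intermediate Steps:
g(w) = -7 + w
K = ⅓ (K = -⅓*(-1) = ⅓ ≈ 0.33333)
J(k) = -3 + √2*√k/3 (J(k) = ((-4 - 5) + √(k + k))/3 = (-9 + √(2*k))/3 = (-9 + √2*√k)/3 = -3 + √2*√k/3)
(g(0) + J(y))² = ((-7 + 0) + (-3 + √2*√11/3))² = (-7 + (-3 + √22/3))² = (-10 + √22/3)²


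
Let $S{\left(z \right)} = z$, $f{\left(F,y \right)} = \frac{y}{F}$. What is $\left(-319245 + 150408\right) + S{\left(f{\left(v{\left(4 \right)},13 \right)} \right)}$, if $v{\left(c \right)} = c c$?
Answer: $- \frac{2701379}{16} \approx -1.6884 \cdot 10^{5}$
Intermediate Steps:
$v{\left(c \right)} = c^{2}$
$\left(-319245 + 150408\right) + S{\left(f{\left(v{\left(4 \right)},13 \right)} \right)} = \left(-319245 + 150408\right) + \frac{13}{4^{2}} = -168837 + \frac{13}{16} = - \frac{2701379}{16}$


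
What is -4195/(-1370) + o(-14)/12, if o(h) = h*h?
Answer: 15943/822 ≈ 19.395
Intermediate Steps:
o(h) = h²
-4195/(-1370) + o(-14)/12 = -4195/(-1370) + (-14)²/12 = -4195*(-1/1370) + 196*(1/12) = 839/274 + 49/3 = 15943/822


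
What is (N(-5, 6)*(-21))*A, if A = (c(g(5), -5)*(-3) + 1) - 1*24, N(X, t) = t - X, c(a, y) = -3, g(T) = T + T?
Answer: 3234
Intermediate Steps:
g(T) = 2*T
A = -14 (A = (-3*(-3) + 1) - 1*24 = (9 + 1) - 24 = 10 - 24 = -14)
(N(-5, 6)*(-21))*A = ((6 - 1*(-5))*(-21))*(-14) = ((6 + 5)*(-21))*(-14) = (11*(-21))*(-14) = -231*(-14) = 3234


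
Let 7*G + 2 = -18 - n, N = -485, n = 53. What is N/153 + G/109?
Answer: -381224/116739 ≈ -3.2656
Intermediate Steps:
G = -73/7 (G = -2/7 + (-18 - 1*53)/7 = -2/7 + (-18 - 53)/7 = -2/7 + (1/7)*(-71) = -2/7 - 71/7 = -73/7 ≈ -10.429)
N/153 + G/109 = -485/153 - 73/7/109 = -485*1/153 - 73/7*1/109 = -485/153 - 73/763 = -381224/116739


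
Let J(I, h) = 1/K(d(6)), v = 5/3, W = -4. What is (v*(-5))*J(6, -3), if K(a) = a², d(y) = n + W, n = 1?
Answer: -25/27 ≈ -0.92593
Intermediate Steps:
d(y) = -3 (d(y) = 1 - 4 = -3)
v = 5/3 (v = 5*(⅓) = 5/3 ≈ 1.6667)
J(I, h) = ⅑ (J(I, h) = 1/((-3)²) = 1/9 = ⅑)
(v*(-5))*J(6, -3) = ((5/3)*(-5))*(⅑) = -25/3*⅑ = -25/27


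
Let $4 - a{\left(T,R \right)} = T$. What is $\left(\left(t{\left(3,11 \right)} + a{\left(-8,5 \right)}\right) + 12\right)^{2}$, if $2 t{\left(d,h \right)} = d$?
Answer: $\frac{2601}{4} \approx 650.25$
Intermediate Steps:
$a{\left(T,R \right)} = 4 - T$
$t{\left(d,h \right)} = \frac{d}{2}$
$\left(\left(t{\left(3,11 \right)} + a{\left(-8,5 \right)}\right) + 12\right)^{2} = \left(\left(\frac{1}{2} \cdot 3 + \left(4 - -8\right)\right) + 12\right)^{2} = \left(\left(\frac{3}{2} + \left(4 + 8\right)\right) + 12\right)^{2} = \left(\left(\frac{3}{2} + 12\right) + 12\right)^{2} = \left(\frac{27}{2} + 12\right)^{2} = \left(\frac{51}{2}\right)^{2} = \frac{2601}{4}$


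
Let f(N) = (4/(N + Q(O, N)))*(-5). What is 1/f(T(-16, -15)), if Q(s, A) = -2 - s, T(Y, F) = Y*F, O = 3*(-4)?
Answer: -25/2 ≈ -12.500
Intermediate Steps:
O = -12
T(Y, F) = F*Y
f(N) = -20/(10 + N) (f(N) = (4/(N + (-2 - 1*(-12))))*(-5) = (4/(N + (-2 + 12)))*(-5) = (4/(N + 10))*(-5) = (4/(10 + N))*(-5) = -20/(10 + N))
1/f(T(-16, -15)) = 1/(-20/(10 - 15*(-16))) = 1/(-20/(10 + 240)) = 1/(-20/250) = 1/(-20*1/250) = 1/(-2/25) = -25/2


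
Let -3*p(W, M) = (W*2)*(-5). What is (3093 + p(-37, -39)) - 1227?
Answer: 5228/3 ≈ 1742.7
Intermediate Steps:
p(W, M) = 10*W/3 (p(W, M) = -W*2*(-5)/3 = -2*W*(-5)/3 = -(-10)*W/3 = 10*W/3)
(3093 + p(-37, -39)) - 1227 = (3093 + (10/3)*(-37)) - 1227 = (3093 - 370/3) - 1227 = 8909/3 - 1227 = 5228/3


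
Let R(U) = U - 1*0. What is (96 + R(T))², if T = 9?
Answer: 11025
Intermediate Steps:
R(U) = U (R(U) = U + 0 = U)
(96 + R(T))² = (96 + 9)² = 105² = 11025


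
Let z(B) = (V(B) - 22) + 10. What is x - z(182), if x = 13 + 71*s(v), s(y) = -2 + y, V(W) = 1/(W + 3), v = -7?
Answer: -113591/185 ≈ -614.01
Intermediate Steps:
V(W) = 1/(3 + W)
z(B) = -12 + 1/(3 + B) (z(B) = (1/(3 + B) - 22) + 10 = (-22 + 1/(3 + B)) + 10 = -12 + 1/(3 + B))
x = -626 (x = 13 + 71*(-2 - 7) = 13 + 71*(-9) = 13 - 639 = -626)
x - z(182) = -626 - (-35 - 12*182)/(3 + 182) = -626 - (-35 - 2184)/185 = -626 - (-2219)/185 = -626 - 1*(-2219/185) = -626 + 2219/185 = -113591/185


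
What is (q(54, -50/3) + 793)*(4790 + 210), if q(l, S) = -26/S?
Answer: 3972800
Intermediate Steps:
(q(54, -50/3) + 793)*(4790 + 210) = (-26/((-50/3)) + 793)*(4790 + 210) = (-26/((-50*⅓)) + 793)*5000 = (-26/(-50/3) + 793)*5000 = (-26*(-3/50) + 793)*5000 = (39/25 + 793)*5000 = (19864/25)*5000 = 3972800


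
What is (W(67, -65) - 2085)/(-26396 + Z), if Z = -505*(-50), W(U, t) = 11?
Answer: 1037/573 ≈ 1.8098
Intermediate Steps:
Z = 25250
(W(67, -65) - 2085)/(-26396 + Z) = (11 - 2085)/(-26396 + 25250) = -2074/(-1146) = -2074*(-1/1146) = 1037/573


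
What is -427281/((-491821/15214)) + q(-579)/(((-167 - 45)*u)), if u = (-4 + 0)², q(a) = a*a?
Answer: 21885336866667/1668256832 ≈ 13119.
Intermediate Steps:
q(a) = a²
u = 16 (u = (-4)² = 16)
-427281/((-491821/15214)) + q(-579)/(((-167 - 45)*u)) = -427281/((-491821/15214)) + (-579)²/(((-167 - 45)*16)) = -427281/((-491821*1/15214)) + 335241/((-212*16)) = -427281/(-491821/15214) + 335241/(-3392) = -427281*(-15214/491821) + 335241*(-1/3392) = 6500653134/491821 - 335241/3392 = 21885336866667/1668256832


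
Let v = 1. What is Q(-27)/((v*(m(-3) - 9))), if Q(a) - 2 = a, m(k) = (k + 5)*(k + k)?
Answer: 25/21 ≈ 1.1905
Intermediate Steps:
m(k) = 2*k*(5 + k) (m(k) = (5 + k)*(2*k) = 2*k*(5 + k))
Q(a) = 2 + a
Q(-27)/((v*(m(-3) - 9))) = (2 - 27)/((1*(2*(-3)*(5 - 3) - 9))) = -25/(2*(-3)*2 - 9) = -25/(-12 - 9) = -25/(1*(-21)) = -25/(-21) = -25*(-1/21) = 25/21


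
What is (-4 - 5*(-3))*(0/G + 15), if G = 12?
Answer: 165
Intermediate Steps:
(-4 - 5*(-3))*(0/G + 15) = (-4 - 5*(-3))*(0/12 + 15) = (-4 + 15)*(0*(1/12) + 15) = 11*(0 + 15) = 11*15 = 165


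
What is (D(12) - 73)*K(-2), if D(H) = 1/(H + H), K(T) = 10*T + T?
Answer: 19261/12 ≈ 1605.1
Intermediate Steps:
K(T) = 11*T
D(H) = 1/(2*H)
(D(12) - 73)*K(-2) = ((1/2)/12 - 73)*(11*(-2)) = ((1/2)*(1/12) - 73)*(-22) = (1/24 - 73)*(-22) = -1751/24*(-22) = 19261/12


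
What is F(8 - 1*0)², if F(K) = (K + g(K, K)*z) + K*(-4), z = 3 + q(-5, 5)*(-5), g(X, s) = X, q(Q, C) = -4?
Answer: 25600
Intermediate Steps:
z = 23 (z = 3 - 4*(-5) = 3 + 20 = 23)
F(K) = 20*K (F(K) = (K + K*23) + K*(-4) = (K + 23*K) - 4*K = 24*K - 4*K = 20*K)
F(8 - 1*0)² = (20*(8 - 1*0))² = (20*(8 + 0))² = (20*8)² = 160² = 25600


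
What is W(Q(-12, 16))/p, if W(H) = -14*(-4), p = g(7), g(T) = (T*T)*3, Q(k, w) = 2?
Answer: 8/21 ≈ 0.38095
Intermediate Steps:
g(T) = 3*T**2 (g(T) = T**2*3 = 3*T**2)
p = 147 (p = 3*7**2 = 3*49 = 147)
W(H) = 56
W(Q(-12, 16))/p = 56/147 = 56*(1/147) = 8/21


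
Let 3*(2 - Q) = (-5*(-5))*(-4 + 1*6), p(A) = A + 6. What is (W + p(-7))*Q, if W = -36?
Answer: 1628/3 ≈ 542.67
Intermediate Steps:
p(A) = 6 + A
Q = -44/3 (Q = 2 - (-5*(-5))*(-4 + 1*6)/3 = 2 - 25*(-4 + 6)/3 = 2 - 25*2/3 = 2 - 1/3*50 = 2 - 50/3 = -44/3 ≈ -14.667)
(W + p(-7))*Q = (-36 + (6 - 7))*(-44/3) = (-36 - 1)*(-44/3) = -37*(-44/3) = 1628/3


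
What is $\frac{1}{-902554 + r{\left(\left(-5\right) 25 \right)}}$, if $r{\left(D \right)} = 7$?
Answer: $- \frac{1}{902547} \approx -1.108 \cdot 10^{-6}$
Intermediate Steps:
$\frac{1}{-902554 + r{\left(\left(-5\right) 25 \right)}} = \frac{1}{-902554 + 7} = \frac{1}{-902547} = - \frac{1}{902547}$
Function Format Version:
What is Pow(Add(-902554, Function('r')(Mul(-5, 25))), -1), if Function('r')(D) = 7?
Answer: Rational(-1, 902547) ≈ -1.1080e-6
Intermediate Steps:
Pow(Add(-902554, Function('r')(Mul(-5, 25))), -1) = Pow(Add(-902554, 7), -1) = Pow(-902547, -1) = Rational(-1, 902547)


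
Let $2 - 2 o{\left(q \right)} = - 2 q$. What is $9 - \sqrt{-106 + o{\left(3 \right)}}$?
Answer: $9 - i \sqrt{102} \approx 9.0 - 10.1 i$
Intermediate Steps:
$o{\left(q \right)} = 1 + q$ ($o{\left(q \right)} = 1 - \frac{\left(-2\right) q}{2} = 1 + q$)
$9 - \sqrt{-106 + o{\left(3 \right)}} = 9 - \sqrt{-106 + \left(1 + 3\right)} = 9 - \sqrt{-106 + 4} = 9 - \sqrt{-102} = 9 - i \sqrt{102}$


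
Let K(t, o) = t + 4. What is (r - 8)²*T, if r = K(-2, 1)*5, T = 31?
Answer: 124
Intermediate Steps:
K(t, o) = 4 + t
r = 10 (r = (4 - 2)*5 = 2*5 = 10)
(r - 8)²*T = (10 - 8)²*31 = 2²*31 = 4*31 = 124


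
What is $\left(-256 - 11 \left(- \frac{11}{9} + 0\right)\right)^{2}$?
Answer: $\frac{4765489}{81} \approx 58833.0$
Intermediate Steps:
$\left(-256 - 11 \left(- \frac{11}{9} + 0\right)\right)^{2} = \left(-256 - - \frac{121}{9}\right)^{2} = \left(-256 + \frac{121}{9}\right)^{2} = \left(- \frac{2183}{9}\right)^{2} = \frac{4765489}{81}$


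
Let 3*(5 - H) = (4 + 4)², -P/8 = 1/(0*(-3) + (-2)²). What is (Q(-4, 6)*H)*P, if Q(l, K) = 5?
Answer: 490/3 ≈ 163.33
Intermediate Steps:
P = -2 (P = -8/(0*(-3) + (-2)²) = -8/(0 + 4) = -8/4 = -8*¼ = -2)
H = -49/3 (H = 5 - (4 + 4)²/3 = 5 - ⅓*8² = 5 - ⅓*64 = 5 - 64/3 = -49/3 ≈ -16.333)
(Q(-4, 6)*H)*P = (5*(-49/3))*(-2) = -245/3*(-2) = 490/3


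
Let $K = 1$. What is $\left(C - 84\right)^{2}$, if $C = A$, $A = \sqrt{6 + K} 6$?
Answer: $7308 - 1008 \sqrt{7} \approx 4641.1$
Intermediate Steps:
$A = 6 \sqrt{7}$ ($A = \sqrt{6 + 1} \cdot 6 = \sqrt{7} \cdot 6 = 6 \sqrt{7} \approx 15.875$)
$C = 6 \sqrt{7} \approx 15.875$
$\left(C - 84\right)^{2} = \left(6 \sqrt{7} - 84\right)^{2} = \left(-84 + 6 \sqrt{7}\right)^{2}$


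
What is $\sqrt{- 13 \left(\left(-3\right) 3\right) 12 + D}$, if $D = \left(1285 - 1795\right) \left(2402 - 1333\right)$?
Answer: $i \sqrt{543786} \approx 737.42 i$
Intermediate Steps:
$D = -545190$ ($D = \left(-510\right) 1069 = -545190$)
$\sqrt{- 13 \left(\left(-3\right) 3\right) 12 + D} = \sqrt{- 13 \left(\left(-3\right) 3\right) 12 - 545190} = \sqrt{\left(-13\right) \left(-9\right) 12 - 545190} = \sqrt{117 \cdot 12 - 545190} = \sqrt{1404 - 545190} = \sqrt{-543786} = i \sqrt{543786}$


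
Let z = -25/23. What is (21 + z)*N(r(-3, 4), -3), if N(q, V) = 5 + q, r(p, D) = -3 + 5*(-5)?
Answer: -458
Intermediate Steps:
r(p, D) = -28 (r(p, D) = -3 - 25 = -28)
z = -25/23 (z = -25*1/23 = -25/23 ≈ -1.0870)
(21 + z)*N(r(-3, 4), -3) = (21 - 25/23)*(5 - 28) = (458/23)*(-23) = -458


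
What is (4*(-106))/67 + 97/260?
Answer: -103741/17420 ≈ -5.9553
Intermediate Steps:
(4*(-106))/67 + 97/260 = -424*1/67 + 97*(1/260) = -424/67 + 97/260 = -103741/17420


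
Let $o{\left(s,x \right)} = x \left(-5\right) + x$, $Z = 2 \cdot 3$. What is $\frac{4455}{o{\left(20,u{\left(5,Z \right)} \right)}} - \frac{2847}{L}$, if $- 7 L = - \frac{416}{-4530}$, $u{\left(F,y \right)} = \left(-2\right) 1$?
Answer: $\frac{3481155}{16} \approx 2.1757 \cdot 10^{5}$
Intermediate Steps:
$Z = 6$
$u{\left(F,y \right)} = -2$
$o{\left(s,x \right)} = - 4 x$ ($o{\left(s,x \right)} = - 5 x + x = - 4 x$)
$L = - \frac{208}{15855}$ ($L = - \frac{\left(-416\right) \frac{1}{-4530}}{7} = - \frac{\left(-416\right) \left(- \frac{1}{4530}\right)}{7} = \left(- \frac{1}{7}\right) \frac{208}{2265} = - \frac{208}{15855} \approx -0.013119$)
$\frac{4455}{o{\left(20,u{\left(5,Z \right)} \right)}} - \frac{2847}{L} = \frac{4455}{\left(-4\right) \left(-2\right)} - \frac{2847}{- \frac{208}{15855}} = \frac{4455}{8} - - \frac{3472245}{16} = 4455 \cdot \frac{1}{8} + \frac{3472245}{16} = \frac{4455}{8} + \frac{3472245}{16} = \frac{3481155}{16}$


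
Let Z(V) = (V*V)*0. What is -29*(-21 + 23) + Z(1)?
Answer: -58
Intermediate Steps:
Z(V) = 0 (Z(V) = V²*0 = 0)
-29*(-21 + 23) + Z(1) = -29*(-21 + 23) + 0 = -29*2 + 0 = -58 + 0 = -58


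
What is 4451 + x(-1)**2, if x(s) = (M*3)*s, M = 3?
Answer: 4532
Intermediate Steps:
x(s) = 9*s (x(s) = (3*3)*s = 9*s)
4451 + x(-1)**2 = 4451 + (9*(-1))**2 = 4451 + (-9)**2 = 4451 + 81 = 4532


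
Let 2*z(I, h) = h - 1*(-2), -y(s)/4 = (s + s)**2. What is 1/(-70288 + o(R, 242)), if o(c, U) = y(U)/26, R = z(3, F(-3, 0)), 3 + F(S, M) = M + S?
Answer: -13/1382256 ≈ -9.4049e-6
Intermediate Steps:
F(S, M) = -3 + M + S (F(S, M) = -3 + (M + S) = -3 + M + S)
y(s) = -16*s**2 (y(s) = -4*(s + s)**2 = -4*4*s**2 = -16*s**2)
z(I, h) = 1 + h/2 (z(I, h) = (h - 1*(-2))/2 = (h + 2)/2 = (2 + h)/2 = 1 + h/2)
R = -2 (R = 1 + (-3 + 0 - 3)/2 = 1 + (1/2)*(-6) = 1 - 3 = -2)
o(c, U) = -8*U**2/13 (o(c, U) = -16*U**2/26 = -16*U**2*(1/26) = -8*U**2/13)
1/(-70288 + o(R, 242)) = 1/(-70288 - 8/13*242**2) = 1/(-70288 - 8/13*58564) = 1/(-70288 - 468512/13) = 1/(-1382256/13) = -13/1382256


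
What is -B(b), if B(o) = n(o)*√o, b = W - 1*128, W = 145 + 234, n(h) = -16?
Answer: 16*√251 ≈ 253.49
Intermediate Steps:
W = 379
b = 251 (b = 379 - 1*128 = 379 - 128 = 251)
B(o) = -16*√o
-B(b) = -(-16)*√251 = 16*√251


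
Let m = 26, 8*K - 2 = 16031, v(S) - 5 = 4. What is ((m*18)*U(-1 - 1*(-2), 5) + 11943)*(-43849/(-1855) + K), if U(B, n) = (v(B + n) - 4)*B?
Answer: 429804135981/14840 ≈ 2.8963e+7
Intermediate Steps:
v(S) = 9 (v(S) = 5 + 4 = 9)
K = 16033/8 (K = 1/4 + (1/8)*16031 = 1/4 + 16031/8 = 16033/8 ≈ 2004.1)
U(B, n) = 5*B (U(B, n) = (9 - 4)*B = 5*B)
((m*18)*U(-1 - 1*(-2), 5) + 11943)*(-43849/(-1855) + K) = ((26*18)*(5*(-1 - 1*(-2))) + 11943)*(-43849/(-1855) + 16033/8) = (468*(5*(-1 + 2)) + 11943)*(-43849*(-1/1855) + 16033/8) = (468*(5*1) + 11943)*(43849/1855 + 16033/8) = (468*5 + 11943)*(30092007/14840) = (2340 + 11943)*(30092007/14840) = 14283*(30092007/14840) = 429804135981/14840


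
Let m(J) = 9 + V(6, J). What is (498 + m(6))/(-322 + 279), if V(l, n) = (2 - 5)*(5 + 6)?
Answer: -474/43 ≈ -11.023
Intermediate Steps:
V(l, n) = -33 (V(l, n) = -3*11 = -33)
m(J) = -24 (m(J) = 9 - 33 = -24)
(498 + m(6))/(-322 + 279) = (498 - 24)/(-322 + 279) = 474/(-43) = 474*(-1/43) = -474/43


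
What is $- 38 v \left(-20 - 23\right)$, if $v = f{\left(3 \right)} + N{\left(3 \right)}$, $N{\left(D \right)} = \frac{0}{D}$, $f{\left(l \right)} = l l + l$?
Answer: $19608$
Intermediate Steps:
$f{\left(l \right)} = l + l^{2}$ ($f{\left(l \right)} = l^{2} + l = l + l^{2}$)
$N{\left(D \right)} = 0$
$v = 12$ ($v = 3 \left(1 + 3\right) + 0 = 3 \cdot 4 + 0 = 12 + 0 = 12$)
$- 38 v \left(-20 - 23\right) = \left(-38\right) 12 \left(-20 - 23\right) = \left(-456\right) \left(-43\right) = 19608$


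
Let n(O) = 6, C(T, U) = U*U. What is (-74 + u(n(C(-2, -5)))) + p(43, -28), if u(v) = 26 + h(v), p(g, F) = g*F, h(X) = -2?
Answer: -1254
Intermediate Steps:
C(T, U) = U**2
p(g, F) = F*g
u(v) = 24 (u(v) = 26 - 2 = 24)
(-74 + u(n(C(-2, -5)))) + p(43, -28) = (-74 + 24) - 28*43 = -50 - 1204 = -1254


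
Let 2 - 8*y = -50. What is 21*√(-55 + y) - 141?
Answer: -141 + 21*I*√194/2 ≈ -141.0 + 146.25*I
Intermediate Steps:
y = 13/2 (y = ¼ - ⅛*(-50) = ¼ + 25/4 = 13/2 ≈ 6.5000)
21*√(-55 + y) - 141 = 21*√(-55 + 13/2) - 141 = 21*√(-97/2) - 141 = 21*(I*√194/2) - 141 = 21*I*√194/2 - 141 = -141 + 21*I*√194/2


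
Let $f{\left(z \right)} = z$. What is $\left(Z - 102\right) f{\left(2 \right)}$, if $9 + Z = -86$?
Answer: $-394$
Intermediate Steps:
$Z = -95$ ($Z = -9 - 86 = -95$)
$\left(Z - 102\right) f{\left(2 \right)} = \left(-95 - 102\right) 2 = \left(-197\right) 2 = -394$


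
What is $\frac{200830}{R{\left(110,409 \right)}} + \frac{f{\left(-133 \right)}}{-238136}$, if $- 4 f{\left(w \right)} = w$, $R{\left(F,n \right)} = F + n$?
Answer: $\frac{191299342493}{494370336} \approx 386.96$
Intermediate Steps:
$f{\left(w \right)} = - \frac{w}{4}$
$\frac{200830}{R{\left(110,409 \right)}} + \frac{f{\left(-133 \right)}}{-238136} = \frac{200830}{110 + 409} + \frac{\left(- \frac{1}{4}\right) \left(-133\right)}{-238136} = \frac{200830}{519} + \frac{133}{4} \left(- \frac{1}{238136}\right) = 200830 \cdot \frac{1}{519} - \frac{133}{952544} = \frac{200830}{519} - \frac{133}{952544} = \frac{191299342493}{494370336}$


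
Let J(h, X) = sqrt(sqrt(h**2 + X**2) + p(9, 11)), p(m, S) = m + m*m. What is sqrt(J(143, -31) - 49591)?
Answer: sqrt(-49591 + sqrt(90 + sqrt(21410))) ≈ 222.66*I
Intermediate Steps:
p(m, S) = m + m**2
J(h, X) = sqrt(90 + sqrt(X**2 + h**2)) (J(h, X) = sqrt(sqrt(h**2 + X**2) + 9*(1 + 9)) = sqrt(sqrt(X**2 + h**2) + 9*10) = sqrt(sqrt(X**2 + h**2) + 90) = sqrt(90 + sqrt(X**2 + h**2)))
sqrt(J(143, -31) - 49591) = sqrt(sqrt(90 + sqrt((-31)**2 + 143**2)) - 49591) = sqrt(sqrt(90 + sqrt(961 + 20449)) - 49591) = sqrt(sqrt(90 + sqrt(21410)) - 49591) = sqrt(-49591 + sqrt(90 + sqrt(21410)))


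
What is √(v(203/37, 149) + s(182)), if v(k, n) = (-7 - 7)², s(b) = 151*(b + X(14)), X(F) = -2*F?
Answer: 5*√938 ≈ 153.13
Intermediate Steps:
s(b) = -4228 + 151*b (s(b) = 151*(b - 2*14) = 151*(b - 28) = 151*(-28 + b) = -4228 + 151*b)
v(k, n) = 196 (v(k, n) = (-14)² = 196)
√(v(203/37, 149) + s(182)) = √(196 + (-4228 + 151*182)) = √(196 + (-4228 + 27482)) = √(196 + 23254) = √23450 = 5*√938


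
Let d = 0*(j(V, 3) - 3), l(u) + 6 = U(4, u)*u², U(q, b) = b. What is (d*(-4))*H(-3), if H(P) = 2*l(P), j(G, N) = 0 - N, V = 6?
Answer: 0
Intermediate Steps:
l(u) = -6 + u³ (l(u) = -6 + u*u² = -6 + u³)
j(G, N) = -N
H(P) = -12 + 2*P³ (H(P) = 2*(-6 + P³) = -12 + 2*P³)
d = 0 (d = 0*(-1*3 - 3) = 0*(-3 - 3) = 0*(-6) = 0)
(d*(-4))*H(-3) = (0*(-4))*(-12 + 2*(-3)³) = 0*(-12 + 2*(-27)) = 0*(-12 - 54) = 0*(-66) = 0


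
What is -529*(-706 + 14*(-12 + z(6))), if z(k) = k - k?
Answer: 462346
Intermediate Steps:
z(k) = 0
-529*(-706 + 14*(-12 + z(6))) = -529*(-706 + 14*(-12 + 0)) = -529*(-706 + 14*(-12)) = -529*(-706 - 168) = -529*(-874) = 462346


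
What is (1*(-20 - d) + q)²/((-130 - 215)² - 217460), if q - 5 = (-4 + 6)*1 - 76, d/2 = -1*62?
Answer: -245/19687 ≈ -0.012445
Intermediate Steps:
d = -124 (d = 2*(-1*62) = 2*(-62) = -124)
q = -69 (q = 5 + ((-4 + 6)*1 - 76) = 5 + (2*1 - 76) = 5 + (2 - 76) = 5 - 74 = -69)
(1*(-20 - d) + q)²/((-130 - 215)² - 217460) = (1*(-20 - 1*(-124)) - 69)²/((-130 - 215)² - 217460) = (1*(-20 + 124) - 69)²/((-345)² - 217460) = (1*104 - 69)²/(119025 - 217460) = (104 - 69)²/(-98435) = 35²*(-1/98435) = 1225*(-1/98435) = -245/19687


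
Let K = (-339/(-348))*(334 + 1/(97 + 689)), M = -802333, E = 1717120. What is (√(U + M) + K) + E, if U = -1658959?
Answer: 156589798445/91176 + 2*I*√615323 ≈ 1.7174e+6 + 1568.8*I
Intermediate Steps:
K = 29665325/91176 (K = (-339*(-1/348))*(334 + 1/786) = 113*(334 + 1/786)/116 = (113/116)*(262525/786) = 29665325/91176 ≈ 325.36)
(√(U + M) + K) + E = (√(-1658959 - 802333) + 29665325/91176) + 1717120 = (√(-2461292) + 29665325/91176) + 1717120 = (2*I*√615323 + 29665325/91176) + 1717120 = (29665325/91176 + 2*I*√615323) + 1717120 = 156589798445/91176 + 2*I*√615323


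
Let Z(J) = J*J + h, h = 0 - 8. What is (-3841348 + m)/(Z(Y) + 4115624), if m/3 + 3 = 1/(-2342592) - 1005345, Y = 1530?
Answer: -486790049699/458332809984 ≈ -1.0621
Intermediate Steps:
h = -8
Z(J) = -8 + J² (Z(J) = J*J - 8 = J² - 8 = -8 + J²)
m = -2355120182017/780864 (m = -9 + 3*(1/(-2342592) - 1005345) = -9 + 3*(-1/2342592 - 1005345) = -9 + 3*(-2355113154241/2342592) = -9 - 2355113154241/780864 = -2355120182017/780864 ≈ -3.0160e+6)
(-3841348 + m)/(Z(Y) + 4115624) = (-3841348 - 2355120182017/780864)/((-8 + 1530²) + 4115624) = -5354690546689/(780864*((-8 + 2340900) + 4115624)) = -5354690546689/(780864*(2340892 + 4115624)) = -5354690546689/780864/6456516 = -5354690546689/780864*1/6456516 = -486790049699/458332809984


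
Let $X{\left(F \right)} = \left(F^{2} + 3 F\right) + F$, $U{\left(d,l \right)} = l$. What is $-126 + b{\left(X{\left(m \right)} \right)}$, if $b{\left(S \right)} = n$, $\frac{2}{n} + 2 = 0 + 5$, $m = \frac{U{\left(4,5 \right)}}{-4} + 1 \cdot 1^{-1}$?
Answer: $- \frac{376}{3} \approx -125.33$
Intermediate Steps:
$m = - \frac{1}{4}$ ($m = \frac{5}{-4} + 1 \cdot 1^{-1} = 5 \left(- \frac{1}{4}\right) + 1 \cdot 1 = - \frac{5}{4} + 1 = - \frac{1}{4} \approx -0.25$)
$n = \frac{2}{3}$ ($n = \frac{2}{-2 + \left(0 + 5\right)} = \frac{2}{-2 + 5} = \frac{2}{3} \approx 0.66667$)
$X{\left(F \right)} = F^{2} + 4 F$
$b{\left(S \right)} = \frac{2}{3}$
$-126 + b{\left(X{\left(m \right)} \right)} = -126 + \frac{2}{3} = - \frac{376}{3}$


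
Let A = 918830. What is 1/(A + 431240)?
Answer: 1/1350070 ≈ 7.4070e-7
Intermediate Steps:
1/(A + 431240) = 1/(918830 + 431240) = 1/1350070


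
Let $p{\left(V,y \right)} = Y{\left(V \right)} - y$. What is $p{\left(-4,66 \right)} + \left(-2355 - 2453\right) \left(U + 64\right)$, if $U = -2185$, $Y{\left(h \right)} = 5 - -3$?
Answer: $10197710$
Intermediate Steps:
$Y{\left(h \right)} = 8$ ($Y{\left(h \right)} = 5 + 3 = 8$)
$p{\left(V,y \right)} = 8 - y$
$p{\left(-4,66 \right)} + \left(-2355 - 2453\right) \left(U + 64\right) = \left(8 - 66\right) + \left(-2355 - 2453\right) \left(-2185 + 64\right) = \left(8 - 66\right) - -10197768 = -58 + 10197768 = 10197710$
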